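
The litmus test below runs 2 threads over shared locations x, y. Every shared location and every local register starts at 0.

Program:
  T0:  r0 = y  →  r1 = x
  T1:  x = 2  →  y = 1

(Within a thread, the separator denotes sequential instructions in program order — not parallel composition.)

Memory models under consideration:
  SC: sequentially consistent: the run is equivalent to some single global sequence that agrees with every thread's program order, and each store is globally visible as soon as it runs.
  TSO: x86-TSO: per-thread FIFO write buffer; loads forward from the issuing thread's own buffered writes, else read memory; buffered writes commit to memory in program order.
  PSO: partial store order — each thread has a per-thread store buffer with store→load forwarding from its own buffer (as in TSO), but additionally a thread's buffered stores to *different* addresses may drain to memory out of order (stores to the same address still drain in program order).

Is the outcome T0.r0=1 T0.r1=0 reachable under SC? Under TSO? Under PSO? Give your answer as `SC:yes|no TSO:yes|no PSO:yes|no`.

outcome vector order: (T0.r0,T0.r1)
[SC] allowed = {00; 02; 12}
[TSO] allowed = {00; 02; 12}
[PSO] allowed = {00; 02; 10; 12}
target 10 ∈ {PSO}

SC:no TSO:no PSO:yes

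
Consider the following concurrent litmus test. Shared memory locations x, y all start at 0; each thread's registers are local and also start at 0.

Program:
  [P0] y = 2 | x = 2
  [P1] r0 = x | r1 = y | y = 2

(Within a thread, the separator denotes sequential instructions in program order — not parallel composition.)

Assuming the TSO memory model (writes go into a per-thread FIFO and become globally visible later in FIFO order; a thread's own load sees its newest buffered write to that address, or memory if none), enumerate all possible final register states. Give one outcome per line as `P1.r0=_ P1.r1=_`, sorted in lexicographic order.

P1.r0=0 P1.r1=0
P1.r0=0 P1.r1=2
P1.r0=2 P1.r1=2

outcome vector order: (P1.r0,P1.r1)
|TSO outcomes| = 3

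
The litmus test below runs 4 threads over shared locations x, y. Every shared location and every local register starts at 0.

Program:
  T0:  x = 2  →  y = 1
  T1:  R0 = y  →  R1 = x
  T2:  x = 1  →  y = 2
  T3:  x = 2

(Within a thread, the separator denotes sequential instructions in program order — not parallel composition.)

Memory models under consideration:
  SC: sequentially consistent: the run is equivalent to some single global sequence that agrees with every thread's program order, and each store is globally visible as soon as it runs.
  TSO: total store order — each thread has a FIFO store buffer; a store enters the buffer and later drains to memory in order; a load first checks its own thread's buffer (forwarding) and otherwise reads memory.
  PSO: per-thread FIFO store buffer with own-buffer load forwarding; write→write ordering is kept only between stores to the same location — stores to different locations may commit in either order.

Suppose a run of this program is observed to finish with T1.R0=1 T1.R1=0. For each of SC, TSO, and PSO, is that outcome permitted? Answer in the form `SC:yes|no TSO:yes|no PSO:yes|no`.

outcome vector order: (T1.R0,T1.R1)
SC (7): 0/0, 0/1, 0/2, 1/1, 1/2, 2/1, 2/2
TSO (7): 0/0, 0/1, 0/2, 1/1, 1/2, 2/1, 2/2
PSO (9): 0/0, 0/1, 0/2, 1/0, 1/1, 1/2, 2/0, 2/1, 2/2
target 1/0 ∈ {PSO}

SC:no TSO:no PSO:yes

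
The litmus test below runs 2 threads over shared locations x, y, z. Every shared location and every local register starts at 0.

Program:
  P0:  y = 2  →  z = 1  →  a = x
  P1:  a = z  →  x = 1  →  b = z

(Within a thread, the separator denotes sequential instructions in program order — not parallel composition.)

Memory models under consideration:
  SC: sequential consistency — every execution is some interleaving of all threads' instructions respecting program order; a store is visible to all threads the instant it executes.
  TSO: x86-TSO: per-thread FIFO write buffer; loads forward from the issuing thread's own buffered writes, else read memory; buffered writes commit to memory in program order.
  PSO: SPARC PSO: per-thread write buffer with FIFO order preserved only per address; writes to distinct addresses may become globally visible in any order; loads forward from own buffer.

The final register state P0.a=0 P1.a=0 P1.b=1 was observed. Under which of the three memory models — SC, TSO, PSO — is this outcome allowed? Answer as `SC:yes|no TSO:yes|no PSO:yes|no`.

SC:yes TSO:yes PSO:yes

outcome vector order: (P0.a,P1.a,P1.b)
SC: 5 outcomes — {001, 011, 100, 101, 111}
TSO: 6 outcomes — {000, 001, 011, 100, 101, 111}
PSO: 6 outcomes — {000, 001, 011, 100, 101, 111}
target 001 ∈ {SC,TSO,PSO}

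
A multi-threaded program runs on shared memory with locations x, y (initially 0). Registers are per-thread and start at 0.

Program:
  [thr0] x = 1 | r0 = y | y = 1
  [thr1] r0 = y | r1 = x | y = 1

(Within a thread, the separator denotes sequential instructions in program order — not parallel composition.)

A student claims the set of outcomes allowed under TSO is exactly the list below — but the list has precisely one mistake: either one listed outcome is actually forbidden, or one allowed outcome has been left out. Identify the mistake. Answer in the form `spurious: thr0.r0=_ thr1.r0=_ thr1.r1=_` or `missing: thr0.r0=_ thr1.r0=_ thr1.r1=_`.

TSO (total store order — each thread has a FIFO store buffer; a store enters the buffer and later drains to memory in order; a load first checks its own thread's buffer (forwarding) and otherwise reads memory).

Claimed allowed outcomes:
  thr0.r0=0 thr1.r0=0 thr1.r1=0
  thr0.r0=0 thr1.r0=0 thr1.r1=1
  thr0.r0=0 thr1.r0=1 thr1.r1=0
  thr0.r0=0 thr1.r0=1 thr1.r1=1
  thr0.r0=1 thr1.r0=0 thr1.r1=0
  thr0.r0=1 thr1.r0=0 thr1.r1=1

outcome vector order: (thr0.r0,thr1.r0,thr1.r1)
[TSO] allowed = {0/0/0; 0/0/1; 0/1/1; 1/0/0; 1/0/1}
claimed∖TSO = {0/1/0}

spurious: thr0.r0=0 thr1.r0=1 thr1.r1=0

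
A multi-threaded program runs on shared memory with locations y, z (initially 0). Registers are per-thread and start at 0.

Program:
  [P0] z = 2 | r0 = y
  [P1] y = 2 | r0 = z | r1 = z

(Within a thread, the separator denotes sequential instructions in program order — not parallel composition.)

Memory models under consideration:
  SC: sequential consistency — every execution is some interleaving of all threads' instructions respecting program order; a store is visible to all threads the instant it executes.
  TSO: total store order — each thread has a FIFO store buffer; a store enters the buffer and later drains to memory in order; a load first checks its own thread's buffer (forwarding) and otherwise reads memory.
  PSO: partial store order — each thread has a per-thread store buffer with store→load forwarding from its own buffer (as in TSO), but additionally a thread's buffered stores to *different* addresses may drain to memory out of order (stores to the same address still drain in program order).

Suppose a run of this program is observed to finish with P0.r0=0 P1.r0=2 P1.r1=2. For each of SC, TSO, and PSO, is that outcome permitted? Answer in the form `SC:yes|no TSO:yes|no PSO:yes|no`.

outcome vector order: (P0.r0,P1.r0,P1.r1)
[SC] allowed = {(0,2,2), (2,0,0), (2,0,2), (2,2,2)}
[TSO] allowed = {(0,0,0), (0,0,2), (0,2,2), (2,0,0), (2,0,2), (2,2,2)}
[PSO] allowed = {(0,0,0), (0,0,2), (0,2,2), (2,0,0), (2,0,2), (2,2,2)}
target (0,2,2) ∈ {SC,TSO,PSO}

SC:yes TSO:yes PSO:yes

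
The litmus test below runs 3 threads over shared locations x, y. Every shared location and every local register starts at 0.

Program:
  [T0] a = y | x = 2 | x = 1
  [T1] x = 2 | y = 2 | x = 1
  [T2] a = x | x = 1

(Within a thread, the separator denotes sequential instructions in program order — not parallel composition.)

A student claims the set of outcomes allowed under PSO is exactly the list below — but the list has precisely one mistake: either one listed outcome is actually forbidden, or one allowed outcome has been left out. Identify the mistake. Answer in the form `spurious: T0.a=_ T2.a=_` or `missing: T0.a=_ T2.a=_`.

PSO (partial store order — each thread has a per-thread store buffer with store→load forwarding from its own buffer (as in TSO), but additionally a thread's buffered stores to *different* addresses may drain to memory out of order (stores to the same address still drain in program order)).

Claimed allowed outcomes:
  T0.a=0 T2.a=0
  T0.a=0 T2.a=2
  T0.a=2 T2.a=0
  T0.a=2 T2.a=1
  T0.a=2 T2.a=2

outcome vector order: (T0.a,T2.a)
PSO: 6 outcomes — {00 01 02 20 21 22}
PSO∖claimed = {01}

missing: T0.a=0 T2.a=1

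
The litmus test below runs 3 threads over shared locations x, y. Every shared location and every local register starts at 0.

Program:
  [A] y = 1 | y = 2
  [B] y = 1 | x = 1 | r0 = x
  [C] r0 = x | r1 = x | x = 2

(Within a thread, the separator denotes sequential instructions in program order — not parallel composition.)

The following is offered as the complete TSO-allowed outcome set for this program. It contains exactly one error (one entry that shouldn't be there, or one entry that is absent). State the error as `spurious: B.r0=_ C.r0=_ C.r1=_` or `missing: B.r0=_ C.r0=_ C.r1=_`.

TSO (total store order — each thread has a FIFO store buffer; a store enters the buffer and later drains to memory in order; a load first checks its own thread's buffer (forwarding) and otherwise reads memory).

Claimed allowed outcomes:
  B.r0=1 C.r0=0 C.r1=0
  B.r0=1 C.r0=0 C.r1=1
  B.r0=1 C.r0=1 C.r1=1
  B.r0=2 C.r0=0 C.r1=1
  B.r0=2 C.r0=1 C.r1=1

outcome vector order: (B.r0,C.r0,C.r1)
[TSO] allowed = {100; 101; 111; 200; 201; 211}
TSO∖claimed = {200}

missing: B.r0=2 C.r0=0 C.r1=0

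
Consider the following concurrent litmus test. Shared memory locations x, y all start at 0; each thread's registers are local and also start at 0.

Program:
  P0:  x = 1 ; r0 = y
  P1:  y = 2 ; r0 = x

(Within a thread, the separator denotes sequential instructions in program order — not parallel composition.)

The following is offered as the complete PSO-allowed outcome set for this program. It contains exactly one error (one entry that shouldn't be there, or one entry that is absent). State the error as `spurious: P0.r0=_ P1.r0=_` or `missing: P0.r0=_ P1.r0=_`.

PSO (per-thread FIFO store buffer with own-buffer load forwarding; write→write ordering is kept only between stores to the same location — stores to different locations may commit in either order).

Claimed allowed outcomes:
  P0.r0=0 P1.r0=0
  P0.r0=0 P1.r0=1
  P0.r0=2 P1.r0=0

outcome vector order: (P0.r0,P1.r0)
[PSO] allowed = {00; 01; 20; 21}
PSO∖claimed = {21}

missing: P0.r0=2 P1.r0=1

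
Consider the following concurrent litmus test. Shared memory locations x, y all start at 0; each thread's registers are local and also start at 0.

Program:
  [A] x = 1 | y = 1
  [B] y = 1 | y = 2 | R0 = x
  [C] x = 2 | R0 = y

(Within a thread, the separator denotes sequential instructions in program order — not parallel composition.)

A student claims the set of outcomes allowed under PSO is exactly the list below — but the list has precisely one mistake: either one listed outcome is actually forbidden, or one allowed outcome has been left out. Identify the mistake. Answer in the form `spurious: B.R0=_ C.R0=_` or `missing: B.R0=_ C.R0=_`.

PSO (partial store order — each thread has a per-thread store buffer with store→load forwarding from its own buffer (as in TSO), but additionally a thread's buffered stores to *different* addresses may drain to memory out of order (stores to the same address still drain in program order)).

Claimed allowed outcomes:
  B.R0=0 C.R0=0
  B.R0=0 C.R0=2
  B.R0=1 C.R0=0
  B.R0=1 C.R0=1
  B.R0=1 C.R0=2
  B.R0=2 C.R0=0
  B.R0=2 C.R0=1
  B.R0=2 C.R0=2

missing: B.R0=0 C.R0=1

outcome vector order: (B.R0,C.R0)
[PSO] allowed = {0/0; 0/1; 0/2; 1/0; 1/1; 1/2; 2/0; 2/1; 2/2}
PSO∖claimed = {0/1}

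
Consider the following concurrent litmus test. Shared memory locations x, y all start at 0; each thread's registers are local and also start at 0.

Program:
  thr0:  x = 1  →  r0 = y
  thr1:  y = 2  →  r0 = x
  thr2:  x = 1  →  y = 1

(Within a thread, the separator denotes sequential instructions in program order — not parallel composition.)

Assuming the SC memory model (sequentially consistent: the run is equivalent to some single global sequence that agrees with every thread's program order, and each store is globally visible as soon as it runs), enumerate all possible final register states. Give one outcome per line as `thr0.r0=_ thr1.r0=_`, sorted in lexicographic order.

outcome vector order: (thr0.r0,thr1.r0)
|SC outcomes| = 5

thr0.r0=0 thr1.r0=1
thr0.r0=1 thr1.r0=0
thr0.r0=1 thr1.r0=1
thr0.r0=2 thr1.r0=0
thr0.r0=2 thr1.r0=1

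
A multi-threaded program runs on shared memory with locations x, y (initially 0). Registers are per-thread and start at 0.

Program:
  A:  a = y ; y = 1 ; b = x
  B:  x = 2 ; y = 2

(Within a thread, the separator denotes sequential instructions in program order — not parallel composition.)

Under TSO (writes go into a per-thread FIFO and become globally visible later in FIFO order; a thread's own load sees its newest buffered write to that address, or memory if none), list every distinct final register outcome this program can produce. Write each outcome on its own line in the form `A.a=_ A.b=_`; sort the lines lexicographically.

outcome vector order: (A.a,A.b)
|TSO outcomes| = 3

A.a=0 A.b=0
A.a=0 A.b=2
A.a=2 A.b=2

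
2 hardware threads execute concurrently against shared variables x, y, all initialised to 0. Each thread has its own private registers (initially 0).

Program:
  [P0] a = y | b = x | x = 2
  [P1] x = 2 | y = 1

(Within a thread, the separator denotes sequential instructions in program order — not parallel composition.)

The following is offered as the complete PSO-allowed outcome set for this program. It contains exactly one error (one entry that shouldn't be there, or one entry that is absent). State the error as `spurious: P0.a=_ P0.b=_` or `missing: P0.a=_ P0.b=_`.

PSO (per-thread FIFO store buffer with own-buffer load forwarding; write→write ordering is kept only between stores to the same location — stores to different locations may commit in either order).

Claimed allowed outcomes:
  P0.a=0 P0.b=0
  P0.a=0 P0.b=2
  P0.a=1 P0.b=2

missing: P0.a=1 P0.b=0

outcome vector order: (P0.a,P0.b)
PSO: 4 outcomes — {(0,0), (0,2), (1,0), (1,2)}
PSO∖claimed = {(1,0)}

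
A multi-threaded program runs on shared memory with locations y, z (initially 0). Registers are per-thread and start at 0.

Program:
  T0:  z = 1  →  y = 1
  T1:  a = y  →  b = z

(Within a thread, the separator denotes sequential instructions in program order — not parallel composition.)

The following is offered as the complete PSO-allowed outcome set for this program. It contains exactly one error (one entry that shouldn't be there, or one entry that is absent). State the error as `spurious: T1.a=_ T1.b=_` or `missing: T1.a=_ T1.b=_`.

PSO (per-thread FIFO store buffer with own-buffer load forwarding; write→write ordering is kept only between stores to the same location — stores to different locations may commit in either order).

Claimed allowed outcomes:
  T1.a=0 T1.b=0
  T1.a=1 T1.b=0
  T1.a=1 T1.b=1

outcome vector order: (T1.a,T1.b)
under PSO → <0 0>, <0 1>, <1 0>, <1 1>
PSO∖claimed = {<0 1>}

missing: T1.a=0 T1.b=1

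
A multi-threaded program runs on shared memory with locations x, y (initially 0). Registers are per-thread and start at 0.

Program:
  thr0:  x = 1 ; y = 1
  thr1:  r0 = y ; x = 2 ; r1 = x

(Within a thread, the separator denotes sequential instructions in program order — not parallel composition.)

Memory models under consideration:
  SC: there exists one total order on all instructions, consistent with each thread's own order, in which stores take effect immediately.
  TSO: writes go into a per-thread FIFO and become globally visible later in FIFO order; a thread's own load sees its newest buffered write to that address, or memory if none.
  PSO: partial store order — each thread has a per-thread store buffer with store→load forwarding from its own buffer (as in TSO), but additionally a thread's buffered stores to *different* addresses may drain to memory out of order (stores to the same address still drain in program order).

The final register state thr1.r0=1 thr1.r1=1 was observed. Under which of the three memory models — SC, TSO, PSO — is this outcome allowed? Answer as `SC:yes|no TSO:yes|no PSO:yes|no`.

outcome vector order: (thr1.r0,thr1.r1)
[SC] allowed = {0/1 0/2 1/2}
[TSO] allowed = {0/1 0/2 1/2}
[PSO] allowed = {0/1 0/2 1/1 1/2}
target 1/1 ∈ {PSO}

SC:no TSO:no PSO:yes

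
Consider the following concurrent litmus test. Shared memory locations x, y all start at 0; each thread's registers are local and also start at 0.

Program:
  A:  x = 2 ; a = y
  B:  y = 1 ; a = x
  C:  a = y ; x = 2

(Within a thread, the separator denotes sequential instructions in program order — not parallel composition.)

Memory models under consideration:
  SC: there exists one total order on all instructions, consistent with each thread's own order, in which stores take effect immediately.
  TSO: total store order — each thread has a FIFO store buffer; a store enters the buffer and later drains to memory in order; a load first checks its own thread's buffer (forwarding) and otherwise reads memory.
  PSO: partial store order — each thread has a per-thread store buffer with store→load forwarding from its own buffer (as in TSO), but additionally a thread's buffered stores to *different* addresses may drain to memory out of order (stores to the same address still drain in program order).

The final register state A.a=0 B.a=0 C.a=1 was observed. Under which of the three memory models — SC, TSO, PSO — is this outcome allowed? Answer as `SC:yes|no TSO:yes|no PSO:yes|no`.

outcome vector order: (A.a,B.a,C.a)
SC: 6 outcomes — {<0 2 0> <0 2 1> <1 0 0> <1 0 1> <1 2 0> <1 2 1>}
TSO: 8 outcomes — {<0 0 0> <0 0 1> <0 2 0> <0 2 1> <1 0 0> <1 0 1> <1 2 0> <1 2 1>}
PSO: 8 outcomes — {<0 0 0> <0 0 1> <0 2 0> <0 2 1> <1 0 0> <1 0 1> <1 2 0> <1 2 1>}
target <0 0 1> ∈ {TSO,PSO}

SC:no TSO:yes PSO:yes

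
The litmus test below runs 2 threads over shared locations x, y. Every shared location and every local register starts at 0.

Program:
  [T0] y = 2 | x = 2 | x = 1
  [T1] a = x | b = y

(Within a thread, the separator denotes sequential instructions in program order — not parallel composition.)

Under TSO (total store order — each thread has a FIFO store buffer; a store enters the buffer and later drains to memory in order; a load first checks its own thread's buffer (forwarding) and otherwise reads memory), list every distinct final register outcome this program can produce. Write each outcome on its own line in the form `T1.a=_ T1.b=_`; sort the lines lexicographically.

outcome vector order: (T1.a,T1.b)
|TSO outcomes| = 4

T1.a=0 T1.b=0
T1.a=0 T1.b=2
T1.a=1 T1.b=2
T1.a=2 T1.b=2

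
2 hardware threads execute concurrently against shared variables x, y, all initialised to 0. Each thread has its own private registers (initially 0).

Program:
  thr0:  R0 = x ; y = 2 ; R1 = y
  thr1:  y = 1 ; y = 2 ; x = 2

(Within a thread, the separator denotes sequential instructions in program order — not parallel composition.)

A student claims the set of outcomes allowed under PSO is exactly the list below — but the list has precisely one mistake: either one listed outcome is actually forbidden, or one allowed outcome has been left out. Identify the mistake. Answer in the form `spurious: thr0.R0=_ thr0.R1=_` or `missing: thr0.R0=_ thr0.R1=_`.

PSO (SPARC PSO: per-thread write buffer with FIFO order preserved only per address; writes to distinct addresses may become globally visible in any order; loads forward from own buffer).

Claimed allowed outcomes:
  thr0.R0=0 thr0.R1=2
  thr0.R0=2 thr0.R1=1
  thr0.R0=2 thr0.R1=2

outcome vector order: (thr0.R0,thr0.R1)
PSO (4): 0/1, 0/2, 2/1, 2/2
PSO∖claimed = {0/1}

missing: thr0.R0=0 thr0.R1=1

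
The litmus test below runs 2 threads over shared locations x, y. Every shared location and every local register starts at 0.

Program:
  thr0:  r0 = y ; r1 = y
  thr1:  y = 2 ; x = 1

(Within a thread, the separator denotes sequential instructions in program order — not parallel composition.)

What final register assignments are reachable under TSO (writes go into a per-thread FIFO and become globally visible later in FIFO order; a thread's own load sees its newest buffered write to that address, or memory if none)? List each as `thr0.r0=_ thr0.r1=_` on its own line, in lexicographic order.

thr0.r0=0 thr0.r1=0
thr0.r0=0 thr0.r1=2
thr0.r0=2 thr0.r1=2

outcome vector order: (thr0.r0,thr0.r1)
|TSO outcomes| = 3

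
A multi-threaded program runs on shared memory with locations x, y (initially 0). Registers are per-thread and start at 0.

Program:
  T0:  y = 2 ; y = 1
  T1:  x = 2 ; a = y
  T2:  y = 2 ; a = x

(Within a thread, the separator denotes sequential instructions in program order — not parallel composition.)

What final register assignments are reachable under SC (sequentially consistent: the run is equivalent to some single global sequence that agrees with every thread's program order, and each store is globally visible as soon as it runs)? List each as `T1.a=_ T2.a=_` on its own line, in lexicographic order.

outcome vector order: (T1.a,T2.a)
|SC outcomes| = 5

T1.a=0 T2.a=2
T1.a=1 T2.a=0
T1.a=1 T2.a=2
T1.a=2 T2.a=0
T1.a=2 T2.a=2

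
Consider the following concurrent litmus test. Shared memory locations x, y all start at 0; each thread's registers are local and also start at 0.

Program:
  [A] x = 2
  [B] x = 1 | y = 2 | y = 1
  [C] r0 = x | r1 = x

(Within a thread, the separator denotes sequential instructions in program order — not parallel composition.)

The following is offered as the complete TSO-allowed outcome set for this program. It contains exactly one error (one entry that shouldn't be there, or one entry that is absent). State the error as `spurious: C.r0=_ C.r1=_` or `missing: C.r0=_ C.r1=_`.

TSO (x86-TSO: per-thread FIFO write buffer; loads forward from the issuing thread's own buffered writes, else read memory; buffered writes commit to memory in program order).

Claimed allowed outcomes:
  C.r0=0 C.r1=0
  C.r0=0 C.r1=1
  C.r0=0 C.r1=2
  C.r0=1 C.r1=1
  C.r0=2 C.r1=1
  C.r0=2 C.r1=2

missing: C.r0=1 C.r1=2

outcome vector order: (C.r0,C.r1)
TSO: 7 outcomes — {(0,0), (0,1), (0,2), (1,1), (1,2), (2,1), (2,2)}
TSO∖claimed = {(1,2)}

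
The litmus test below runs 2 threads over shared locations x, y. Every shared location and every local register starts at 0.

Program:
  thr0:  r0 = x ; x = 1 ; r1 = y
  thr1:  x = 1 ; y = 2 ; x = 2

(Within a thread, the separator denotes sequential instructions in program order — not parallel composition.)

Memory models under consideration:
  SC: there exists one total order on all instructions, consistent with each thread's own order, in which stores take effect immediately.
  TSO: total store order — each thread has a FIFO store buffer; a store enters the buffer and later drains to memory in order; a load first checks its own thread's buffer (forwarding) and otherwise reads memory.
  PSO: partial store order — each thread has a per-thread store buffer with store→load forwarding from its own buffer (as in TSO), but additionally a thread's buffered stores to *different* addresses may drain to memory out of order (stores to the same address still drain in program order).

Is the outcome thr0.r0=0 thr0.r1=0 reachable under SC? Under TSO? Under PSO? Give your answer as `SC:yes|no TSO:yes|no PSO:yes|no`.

outcome vector order: (thr0.r0,thr0.r1)
SC (5): 00 02 10 12 22
TSO (5): 00 02 10 12 22
PSO (6): 00 02 10 12 20 22
target 00 ∈ {SC,TSO,PSO}

SC:yes TSO:yes PSO:yes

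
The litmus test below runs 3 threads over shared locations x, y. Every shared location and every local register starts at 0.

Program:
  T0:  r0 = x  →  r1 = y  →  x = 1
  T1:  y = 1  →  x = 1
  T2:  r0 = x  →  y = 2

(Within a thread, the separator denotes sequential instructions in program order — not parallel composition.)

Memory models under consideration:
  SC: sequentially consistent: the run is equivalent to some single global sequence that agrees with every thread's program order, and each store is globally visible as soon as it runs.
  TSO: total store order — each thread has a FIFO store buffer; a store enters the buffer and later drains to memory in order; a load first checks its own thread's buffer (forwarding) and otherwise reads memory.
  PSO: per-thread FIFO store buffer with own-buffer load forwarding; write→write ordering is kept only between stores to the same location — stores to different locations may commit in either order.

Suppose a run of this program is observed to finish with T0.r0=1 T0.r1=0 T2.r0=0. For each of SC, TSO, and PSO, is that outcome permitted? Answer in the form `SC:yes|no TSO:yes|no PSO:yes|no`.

outcome vector order: (T0.r0,T0.r1,T2.r0)
SC: 10 outcomes — {<0 0 0>, <0 0 1>, <0 1 0>, <0 1 1>, <0 2 0>, <0 2 1>, <1 1 0>, <1 1 1>, <1 2 0>, <1 2 1>}
TSO: 10 outcomes — {<0 0 0>, <0 0 1>, <0 1 0>, <0 1 1>, <0 2 0>, <0 2 1>, <1 1 0>, <1 1 1>, <1 2 0>, <1 2 1>}
PSO: 12 outcomes — {<0 0 0>, <0 0 1>, <0 1 0>, <0 1 1>, <0 2 0>, <0 2 1>, <1 0 0>, <1 0 1>, <1 1 0>, <1 1 1>, <1 2 0>, <1 2 1>}
target <1 0 0> ∈ {PSO}

SC:no TSO:no PSO:yes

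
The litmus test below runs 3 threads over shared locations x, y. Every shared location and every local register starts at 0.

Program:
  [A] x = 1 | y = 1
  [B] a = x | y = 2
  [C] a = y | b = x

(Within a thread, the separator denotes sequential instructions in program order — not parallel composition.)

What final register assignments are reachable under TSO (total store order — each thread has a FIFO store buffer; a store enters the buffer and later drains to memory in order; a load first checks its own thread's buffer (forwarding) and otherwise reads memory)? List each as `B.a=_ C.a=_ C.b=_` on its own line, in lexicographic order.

outcome vector order: (B.a,C.a,C.b)
|TSO outcomes| = 9

B.a=0 C.a=0 C.b=0
B.a=0 C.a=0 C.b=1
B.a=0 C.a=1 C.b=1
B.a=0 C.a=2 C.b=0
B.a=0 C.a=2 C.b=1
B.a=1 C.a=0 C.b=0
B.a=1 C.a=0 C.b=1
B.a=1 C.a=1 C.b=1
B.a=1 C.a=2 C.b=1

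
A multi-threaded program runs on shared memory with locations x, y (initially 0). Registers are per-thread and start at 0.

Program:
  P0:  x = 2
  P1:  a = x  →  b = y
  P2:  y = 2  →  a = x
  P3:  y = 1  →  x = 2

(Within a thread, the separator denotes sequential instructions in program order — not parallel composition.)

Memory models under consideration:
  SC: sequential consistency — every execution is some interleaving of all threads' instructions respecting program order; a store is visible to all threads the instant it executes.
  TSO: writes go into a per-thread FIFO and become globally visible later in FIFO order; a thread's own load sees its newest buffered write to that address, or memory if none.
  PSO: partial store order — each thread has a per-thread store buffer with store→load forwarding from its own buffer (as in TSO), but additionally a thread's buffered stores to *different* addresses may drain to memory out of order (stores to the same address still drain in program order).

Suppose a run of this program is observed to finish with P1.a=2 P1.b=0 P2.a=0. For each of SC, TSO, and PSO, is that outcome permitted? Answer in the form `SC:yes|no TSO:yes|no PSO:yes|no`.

SC:no TSO:yes PSO:yes

outcome vector order: (P1.a,P1.b,P2.a)
SC (11): 0/0/0, 0/0/2, 0/1/0, 0/1/2, 0/2/0, 0/2/2, 2/0/2, 2/1/0, 2/1/2, 2/2/0, 2/2/2
TSO (12): 0/0/0, 0/0/2, 0/1/0, 0/1/2, 0/2/0, 0/2/2, 2/0/0, 2/0/2, 2/1/0, 2/1/2, 2/2/0, 2/2/2
PSO (12): 0/0/0, 0/0/2, 0/1/0, 0/1/2, 0/2/0, 0/2/2, 2/0/0, 2/0/2, 2/1/0, 2/1/2, 2/2/0, 2/2/2
target 2/0/0 ∈ {TSO,PSO}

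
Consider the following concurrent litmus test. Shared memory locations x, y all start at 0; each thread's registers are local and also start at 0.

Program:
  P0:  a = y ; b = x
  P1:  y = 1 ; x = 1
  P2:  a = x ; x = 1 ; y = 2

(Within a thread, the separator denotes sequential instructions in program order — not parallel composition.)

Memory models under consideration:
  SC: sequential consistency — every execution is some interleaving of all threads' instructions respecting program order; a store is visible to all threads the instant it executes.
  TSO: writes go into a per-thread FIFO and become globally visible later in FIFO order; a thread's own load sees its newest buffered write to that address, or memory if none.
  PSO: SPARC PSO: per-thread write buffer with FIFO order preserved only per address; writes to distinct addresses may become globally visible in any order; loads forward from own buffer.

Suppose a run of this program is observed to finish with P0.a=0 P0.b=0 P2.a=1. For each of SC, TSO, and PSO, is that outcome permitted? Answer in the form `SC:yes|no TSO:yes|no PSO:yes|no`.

SC:yes TSO:yes PSO:yes

outcome vector order: (P0.a,P0.b,P2.a)
SC: 10 outcomes — {0/0/0; 0/0/1; 0/1/0; 0/1/1; 1/0/0; 1/0/1; 1/1/0; 1/1/1; 2/1/0; 2/1/1}
TSO: 10 outcomes — {0/0/0; 0/0/1; 0/1/0; 0/1/1; 1/0/0; 1/0/1; 1/1/0; 1/1/1; 2/1/0; 2/1/1}
PSO: 11 outcomes — {0/0/0; 0/0/1; 0/1/0; 0/1/1; 1/0/0; 1/0/1; 1/1/0; 1/1/1; 2/0/0; 2/1/0; 2/1/1}
target 0/0/1 ∈ {SC,TSO,PSO}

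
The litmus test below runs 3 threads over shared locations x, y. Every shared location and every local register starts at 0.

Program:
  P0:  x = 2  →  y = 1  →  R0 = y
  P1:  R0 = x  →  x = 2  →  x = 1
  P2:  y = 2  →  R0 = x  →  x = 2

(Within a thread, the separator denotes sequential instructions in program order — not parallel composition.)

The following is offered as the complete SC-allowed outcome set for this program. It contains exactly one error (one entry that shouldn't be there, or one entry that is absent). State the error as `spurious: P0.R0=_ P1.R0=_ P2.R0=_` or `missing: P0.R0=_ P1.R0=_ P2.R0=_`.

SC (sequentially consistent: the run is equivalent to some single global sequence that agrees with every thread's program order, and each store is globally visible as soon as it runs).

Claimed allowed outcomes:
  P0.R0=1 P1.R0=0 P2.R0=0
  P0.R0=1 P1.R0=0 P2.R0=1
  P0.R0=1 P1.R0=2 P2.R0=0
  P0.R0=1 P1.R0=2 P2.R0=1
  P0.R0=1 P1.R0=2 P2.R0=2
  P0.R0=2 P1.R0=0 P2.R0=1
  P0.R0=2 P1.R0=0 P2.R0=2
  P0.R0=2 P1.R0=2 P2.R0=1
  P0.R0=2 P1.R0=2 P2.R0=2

outcome vector order: (P0.R0,P1.R0,P2.R0)
SC: 10 outcomes — {1/0/0 1/0/1 1/0/2 1/2/0 1/2/1 1/2/2 2/0/1 2/0/2 2/2/1 2/2/2}
SC∖claimed = {1/0/2}

missing: P0.R0=1 P1.R0=0 P2.R0=2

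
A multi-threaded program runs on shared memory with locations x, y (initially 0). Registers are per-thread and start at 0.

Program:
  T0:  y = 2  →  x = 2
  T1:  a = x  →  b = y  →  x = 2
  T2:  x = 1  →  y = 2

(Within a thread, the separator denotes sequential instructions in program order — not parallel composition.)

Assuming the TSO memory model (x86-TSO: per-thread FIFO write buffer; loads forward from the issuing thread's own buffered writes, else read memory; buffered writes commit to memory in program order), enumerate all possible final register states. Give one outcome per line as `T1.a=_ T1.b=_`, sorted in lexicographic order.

outcome vector order: (T1.a,T1.b)
|TSO outcomes| = 5

T1.a=0 T1.b=0
T1.a=0 T1.b=2
T1.a=1 T1.b=0
T1.a=1 T1.b=2
T1.a=2 T1.b=2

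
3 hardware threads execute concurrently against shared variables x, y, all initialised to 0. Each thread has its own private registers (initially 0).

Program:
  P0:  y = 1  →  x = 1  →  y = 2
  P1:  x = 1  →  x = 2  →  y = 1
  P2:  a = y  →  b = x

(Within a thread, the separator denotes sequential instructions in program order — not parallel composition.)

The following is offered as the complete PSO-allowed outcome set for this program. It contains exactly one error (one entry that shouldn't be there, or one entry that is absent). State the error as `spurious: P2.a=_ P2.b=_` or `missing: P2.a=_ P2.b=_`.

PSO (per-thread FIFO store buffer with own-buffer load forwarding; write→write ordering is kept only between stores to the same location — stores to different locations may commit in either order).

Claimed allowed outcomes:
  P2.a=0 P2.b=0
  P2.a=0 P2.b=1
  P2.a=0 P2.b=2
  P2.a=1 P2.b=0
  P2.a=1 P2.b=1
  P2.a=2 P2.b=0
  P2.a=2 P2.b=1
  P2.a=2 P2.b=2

outcome vector order: (P2.a,P2.b)
PSO: 9 outcomes — {<0 0> <0 1> <0 2> <1 0> <1 1> <1 2> <2 0> <2 1> <2 2>}
PSO∖claimed = {<1 2>}

missing: P2.a=1 P2.b=2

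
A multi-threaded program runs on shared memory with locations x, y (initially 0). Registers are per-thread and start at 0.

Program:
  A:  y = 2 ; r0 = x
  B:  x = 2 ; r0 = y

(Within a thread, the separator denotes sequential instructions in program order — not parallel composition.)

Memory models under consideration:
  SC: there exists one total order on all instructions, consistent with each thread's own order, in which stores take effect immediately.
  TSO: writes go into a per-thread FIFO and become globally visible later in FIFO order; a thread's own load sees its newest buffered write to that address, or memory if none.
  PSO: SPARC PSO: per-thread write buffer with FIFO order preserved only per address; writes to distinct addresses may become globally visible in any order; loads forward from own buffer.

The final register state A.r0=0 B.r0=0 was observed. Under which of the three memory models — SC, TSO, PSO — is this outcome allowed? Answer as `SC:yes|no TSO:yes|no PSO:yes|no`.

SC:no TSO:yes PSO:yes

outcome vector order: (A.r0,B.r0)
SC: 3 outcomes — {02, 20, 22}
TSO: 4 outcomes — {00, 02, 20, 22}
PSO: 4 outcomes — {00, 02, 20, 22}
target 00 ∈ {TSO,PSO}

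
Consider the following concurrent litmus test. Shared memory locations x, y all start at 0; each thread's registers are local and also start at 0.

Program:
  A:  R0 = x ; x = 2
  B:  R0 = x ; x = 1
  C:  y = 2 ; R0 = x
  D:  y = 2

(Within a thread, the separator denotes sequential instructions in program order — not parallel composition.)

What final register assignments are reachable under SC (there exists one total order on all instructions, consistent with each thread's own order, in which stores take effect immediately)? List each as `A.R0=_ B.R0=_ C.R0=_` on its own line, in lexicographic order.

A.R0=0 B.R0=0 C.R0=0
A.R0=0 B.R0=0 C.R0=1
A.R0=0 B.R0=0 C.R0=2
A.R0=0 B.R0=2 C.R0=0
A.R0=0 B.R0=2 C.R0=1
A.R0=0 B.R0=2 C.R0=2
A.R0=1 B.R0=0 C.R0=0
A.R0=1 B.R0=0 C.R0=1
A.R0=1 B.R0=0 C.R0=2

outcome vector order: (A.R0,B.R0,C.R0)
|SC outcomes| = 9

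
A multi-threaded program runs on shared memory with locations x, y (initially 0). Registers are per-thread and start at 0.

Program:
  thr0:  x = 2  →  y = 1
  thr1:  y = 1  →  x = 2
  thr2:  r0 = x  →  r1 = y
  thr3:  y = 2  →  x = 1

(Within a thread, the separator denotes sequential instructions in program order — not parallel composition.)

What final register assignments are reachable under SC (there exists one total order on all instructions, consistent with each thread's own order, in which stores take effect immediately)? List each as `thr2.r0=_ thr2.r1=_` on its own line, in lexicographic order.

thr2.r0=0 thr2.r1=0
thr2.r0=0 thr2.r1=1
thr2.r0=0 thr2.r1=2
thr2.r0=1 thr2.r1=1
thr2.r0=1 thr2.r1=2
thr2.r0=2 thr2.r1=0
thr2.r0=2 thr2.r1=1
thr2.r0=2 thr2.r1=2

outcome vector order: (thr2.r0,thr2.r1)
|SC outcomes| = 8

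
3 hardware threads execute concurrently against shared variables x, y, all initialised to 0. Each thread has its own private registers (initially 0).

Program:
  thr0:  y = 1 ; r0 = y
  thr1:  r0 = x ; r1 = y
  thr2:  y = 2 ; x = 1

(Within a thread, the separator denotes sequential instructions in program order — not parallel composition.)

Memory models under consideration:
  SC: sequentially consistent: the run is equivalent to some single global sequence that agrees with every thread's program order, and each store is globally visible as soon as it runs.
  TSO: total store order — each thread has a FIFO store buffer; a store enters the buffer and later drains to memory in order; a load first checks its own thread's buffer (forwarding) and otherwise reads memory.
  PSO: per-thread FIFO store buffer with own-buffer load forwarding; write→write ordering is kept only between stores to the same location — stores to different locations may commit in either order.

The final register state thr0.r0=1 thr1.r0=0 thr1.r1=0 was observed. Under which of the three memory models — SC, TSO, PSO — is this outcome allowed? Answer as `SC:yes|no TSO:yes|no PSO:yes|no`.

SC:yes TSO:yes PSO:yes

outcome vector order: (thr0.r0,thr1.r0,thr1.r1)
under SC → 100 101 102 111 112 200 201 202 212
under TSO → 100 101 102 111 112 200 201 202 212
under PSO → 100 101 102 110 111 112 200 201 202 210 211 212
target 100 ∈ {SC,TSO,PSO}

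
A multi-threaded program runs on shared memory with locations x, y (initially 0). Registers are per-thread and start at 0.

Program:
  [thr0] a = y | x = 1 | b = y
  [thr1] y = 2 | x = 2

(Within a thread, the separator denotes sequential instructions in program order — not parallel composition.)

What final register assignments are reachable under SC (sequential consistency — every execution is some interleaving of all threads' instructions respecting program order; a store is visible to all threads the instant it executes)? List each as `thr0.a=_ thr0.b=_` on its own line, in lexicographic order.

thr0.a=0 thr0.b=0
thr0.a=0 thr0.b=2
thr0.a=2 thr0.b=2

outcome vector order: (thr0.a,thr0.b)
|SC outcomes| = 3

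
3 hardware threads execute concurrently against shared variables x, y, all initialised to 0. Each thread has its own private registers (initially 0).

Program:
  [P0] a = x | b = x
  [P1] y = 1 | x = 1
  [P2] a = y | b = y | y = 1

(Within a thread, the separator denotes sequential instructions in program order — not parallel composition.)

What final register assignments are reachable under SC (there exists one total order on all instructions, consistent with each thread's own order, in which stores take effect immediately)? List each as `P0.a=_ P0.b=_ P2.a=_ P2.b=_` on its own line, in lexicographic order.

outcome vector order: (P0.a,P0.b,P2.a,P2.b)
|SC outcomes| = 9

P0.a=0 P0.b=0 P2.a=0 P2.b=0
P0.a=0 P0.b=0 P2.a=0 P2.b=1
P0.a=0 P0.b=0 P2.a=1 P2.b=1
P0.a=0 P0.b=1 P2.a=0 P2.b=0
P0.a=0 P0.b=1 P2.a=0 P2.b=1
P0.a=0 P0.b=1 P2.a=1 P2.b=1
P0.a=1 P0.b=1 P2.a=0 P2.b=0
P0.a=1 P0.b=1 P2.a=0 P2.b=1
P0.a=1 P0.b=1 P2.a=1 P2.b=1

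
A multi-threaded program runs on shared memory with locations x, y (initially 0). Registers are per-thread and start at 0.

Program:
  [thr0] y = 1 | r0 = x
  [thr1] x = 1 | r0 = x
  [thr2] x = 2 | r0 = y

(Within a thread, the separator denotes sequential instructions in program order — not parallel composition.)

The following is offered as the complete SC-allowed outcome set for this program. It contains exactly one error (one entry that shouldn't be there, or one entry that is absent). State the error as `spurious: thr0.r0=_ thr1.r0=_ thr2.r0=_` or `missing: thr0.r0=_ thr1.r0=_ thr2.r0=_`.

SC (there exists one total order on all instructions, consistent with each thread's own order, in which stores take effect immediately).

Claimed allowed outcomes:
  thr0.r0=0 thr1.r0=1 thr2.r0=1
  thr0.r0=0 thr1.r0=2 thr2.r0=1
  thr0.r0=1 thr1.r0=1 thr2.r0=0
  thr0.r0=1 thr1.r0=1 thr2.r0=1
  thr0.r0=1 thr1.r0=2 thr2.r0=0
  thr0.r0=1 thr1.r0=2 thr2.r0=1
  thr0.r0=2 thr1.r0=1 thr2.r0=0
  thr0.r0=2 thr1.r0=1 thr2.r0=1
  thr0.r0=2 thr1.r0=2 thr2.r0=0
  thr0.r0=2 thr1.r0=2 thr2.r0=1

spurious: thr0.r0=1 thr1.r0=2 thr2.r0=0

outcome vector order: (thr0.r0,thr1.r0,thr2.r0)
under SC → <0 1 1>; <0 2 1>; <1 1 0>; <1 1 1>; <1 2 1>; <2 1 0>; <2 1 1>; <2 2 0>; <2 2 1>
claimed∖SC = {<1 2 0>}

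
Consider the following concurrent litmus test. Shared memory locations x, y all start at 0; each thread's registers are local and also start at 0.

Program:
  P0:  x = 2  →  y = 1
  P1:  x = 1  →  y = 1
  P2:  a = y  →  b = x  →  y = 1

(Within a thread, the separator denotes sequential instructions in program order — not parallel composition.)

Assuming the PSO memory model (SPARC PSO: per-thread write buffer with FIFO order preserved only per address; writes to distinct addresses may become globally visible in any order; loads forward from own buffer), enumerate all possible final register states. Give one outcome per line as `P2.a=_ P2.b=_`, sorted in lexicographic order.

P2.a=0 P2.b=0
P2.a=0 P2.b=1
P2.a=0 P2.b=2
P2.a=1 P2.b=0
P2.a=1 P2.b=1
P2.a=1 P2.b=2

outcome vector order: (P2.a,P2.b)
|PSO outcomes| = 6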